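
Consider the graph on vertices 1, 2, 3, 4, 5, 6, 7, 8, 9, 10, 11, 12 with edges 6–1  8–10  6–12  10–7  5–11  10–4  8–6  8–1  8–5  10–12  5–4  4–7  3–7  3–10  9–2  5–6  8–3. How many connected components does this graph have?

2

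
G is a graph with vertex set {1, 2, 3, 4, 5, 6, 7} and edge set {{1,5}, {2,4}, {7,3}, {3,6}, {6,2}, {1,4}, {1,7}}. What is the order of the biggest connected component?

Starting from 1 we can reach 1, 2, 3, 4, 5, 6, 7. That is one component of size 7.
The largest has 7 vertices.

7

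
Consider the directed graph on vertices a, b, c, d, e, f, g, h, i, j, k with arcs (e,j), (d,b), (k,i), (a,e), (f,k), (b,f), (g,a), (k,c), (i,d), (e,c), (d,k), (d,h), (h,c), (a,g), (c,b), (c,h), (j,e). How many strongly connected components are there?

3

{b, c, d, f, h, i, k} are all mutually reachable — one SCC of size 7.
{a, g} are all mutually reachable — one SCC of size 2.
{e, j} are all mutually reachable — one SCC of size 2.
That gives 3 strongly connected components.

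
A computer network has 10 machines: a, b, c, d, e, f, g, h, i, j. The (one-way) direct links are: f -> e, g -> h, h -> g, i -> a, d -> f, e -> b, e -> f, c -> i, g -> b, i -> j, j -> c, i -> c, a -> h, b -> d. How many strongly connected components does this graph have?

{b, d, e, f} are all mutually reachable — one SCC of size 4.
{c, i, j} are all mutually reachable — one SCC of size 3.
{g, h} are all mutually reachable — one SCC of size 2.
{a} is an SCC by itself.
That gives 4 strongly connected components.

4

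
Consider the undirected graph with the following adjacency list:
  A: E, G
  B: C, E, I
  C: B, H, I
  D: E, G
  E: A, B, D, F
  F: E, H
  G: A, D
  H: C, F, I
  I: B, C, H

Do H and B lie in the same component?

Yes

From H we can reach A, B, C, D, E, F, G, H, I, which includes B.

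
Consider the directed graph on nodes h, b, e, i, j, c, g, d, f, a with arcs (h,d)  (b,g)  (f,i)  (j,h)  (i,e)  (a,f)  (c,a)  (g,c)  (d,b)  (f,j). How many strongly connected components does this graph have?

3

{a, b, c, d, f, g, h, j} are all mutually reachable — one SCC of size 8.
{i} is an SCC by itself.
{e} is an SCC by itself.
That gives 3 strongly connected components.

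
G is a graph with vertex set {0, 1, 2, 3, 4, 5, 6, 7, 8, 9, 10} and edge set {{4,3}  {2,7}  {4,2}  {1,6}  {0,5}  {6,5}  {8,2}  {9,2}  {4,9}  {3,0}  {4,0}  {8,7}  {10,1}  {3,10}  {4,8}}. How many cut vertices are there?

Removing 4 increases the component count from 1 to 2, so 4 is a cut vertex.
By contrast removing 9 leaves 1 component; it is not a cut vertex. No other vertex is a cut vertex either.

1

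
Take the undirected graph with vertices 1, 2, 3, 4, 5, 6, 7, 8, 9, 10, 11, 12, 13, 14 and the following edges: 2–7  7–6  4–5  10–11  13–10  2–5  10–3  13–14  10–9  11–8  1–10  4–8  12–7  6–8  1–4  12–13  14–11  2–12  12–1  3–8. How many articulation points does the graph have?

Removing 10 increases the component count from 1 to 2, so 10 is a cut vertex.
By contrast removing 6 leaves 1 component; it is not a cut vertex. No other vertex is a cut vertex either.

1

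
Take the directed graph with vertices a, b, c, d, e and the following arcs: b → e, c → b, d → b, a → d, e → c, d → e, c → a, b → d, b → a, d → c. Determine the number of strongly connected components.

1

{a, b, c, d, e} are all mutually reachable — one SCC of size 5.
That gives 1 strongly connected component.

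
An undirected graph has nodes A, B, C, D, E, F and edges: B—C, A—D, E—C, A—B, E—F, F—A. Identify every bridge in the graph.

The edges on the cycle E-F-A-B-C-E are not bridges since each lies on that cycle.
But removing A—D disconnects A from D — this is a bridge.

A-D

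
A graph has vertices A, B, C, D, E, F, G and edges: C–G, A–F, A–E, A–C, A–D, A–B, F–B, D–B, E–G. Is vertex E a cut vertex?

No

Deleting E leaves 1 component (was 1) (its neighbors A, G remain connected to each other), so E is not a cut vertex.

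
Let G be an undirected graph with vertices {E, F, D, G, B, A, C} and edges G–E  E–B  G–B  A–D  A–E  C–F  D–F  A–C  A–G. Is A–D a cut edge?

No

After removing A–D, the path A-C-F-D still connects them, so the edge is not a bridge.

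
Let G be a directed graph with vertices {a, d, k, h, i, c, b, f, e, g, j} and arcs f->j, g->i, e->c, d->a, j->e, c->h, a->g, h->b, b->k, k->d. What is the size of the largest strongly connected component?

1

{e} is an SCC by itself.
{i} is an SCC by itself.
{k} is an SCC by itself.
{a} is an SCC by itself.
{c} is an SCC by itself.
(and 6 more singleton SCCs)
The largest has 1 vertex.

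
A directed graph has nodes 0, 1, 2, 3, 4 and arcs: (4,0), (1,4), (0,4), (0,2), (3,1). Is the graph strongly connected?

No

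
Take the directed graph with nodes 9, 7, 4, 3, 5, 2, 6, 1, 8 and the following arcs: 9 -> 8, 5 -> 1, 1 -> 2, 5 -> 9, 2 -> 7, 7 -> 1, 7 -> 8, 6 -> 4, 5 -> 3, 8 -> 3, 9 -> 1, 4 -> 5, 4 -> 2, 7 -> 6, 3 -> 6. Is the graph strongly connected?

From 5 we can reach every vertex (1, 2, 3, 4, 5, 6, 7, 8, 9), and every vertex can reach 5 (1, 2, 3, 4, 5, 6, 7, 8, 9). So the whole graph is one strongly connected component.

Yes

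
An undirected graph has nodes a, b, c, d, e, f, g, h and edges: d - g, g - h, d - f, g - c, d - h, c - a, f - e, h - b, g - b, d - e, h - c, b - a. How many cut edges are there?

The edges on the cycle d-f-e-d are not bridges since each lies on that cycle.
Every edge lies on some cycle, so there are no bridges.

0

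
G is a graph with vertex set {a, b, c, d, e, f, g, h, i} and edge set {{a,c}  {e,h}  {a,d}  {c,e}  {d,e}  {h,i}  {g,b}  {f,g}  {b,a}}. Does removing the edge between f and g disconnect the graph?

Yes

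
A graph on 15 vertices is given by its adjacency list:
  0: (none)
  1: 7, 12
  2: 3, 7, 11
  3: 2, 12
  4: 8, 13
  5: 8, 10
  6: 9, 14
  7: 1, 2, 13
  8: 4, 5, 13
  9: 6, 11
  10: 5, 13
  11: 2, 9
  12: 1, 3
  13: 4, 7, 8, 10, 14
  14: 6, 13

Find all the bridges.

none

The edges on the cycle 7-1-12-3-2-7 are not bridges since each lies on that cycle.
Every edge lies on some cycle, so there are no bridges.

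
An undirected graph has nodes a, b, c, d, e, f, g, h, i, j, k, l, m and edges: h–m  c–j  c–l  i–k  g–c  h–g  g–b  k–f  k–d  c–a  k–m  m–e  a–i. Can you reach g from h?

Yes

From h we can reach a, b, c, d, e, f, g, h, i, j, k, l, m, which includes g.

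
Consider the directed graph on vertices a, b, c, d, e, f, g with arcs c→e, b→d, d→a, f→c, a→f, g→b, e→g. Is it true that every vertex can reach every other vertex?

From e we can reach every vertex (a, b, c, d, e, f, g), and every vertex can reach e (a, b, c, d, e, f, g). So the whole graph is one strongly connected component.

Yes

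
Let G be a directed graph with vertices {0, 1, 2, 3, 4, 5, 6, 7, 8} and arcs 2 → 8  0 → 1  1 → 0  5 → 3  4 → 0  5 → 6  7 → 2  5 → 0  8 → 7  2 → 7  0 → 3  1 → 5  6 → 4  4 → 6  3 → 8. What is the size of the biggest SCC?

{0, 1, 4, 5, 6} are all mutually reachable — one SCC of size 5.
{2, 7, 8} are all mutually reachable — one SCC of size 3.
{3} is an SCC by itself.
The largest has 5 vertices.

5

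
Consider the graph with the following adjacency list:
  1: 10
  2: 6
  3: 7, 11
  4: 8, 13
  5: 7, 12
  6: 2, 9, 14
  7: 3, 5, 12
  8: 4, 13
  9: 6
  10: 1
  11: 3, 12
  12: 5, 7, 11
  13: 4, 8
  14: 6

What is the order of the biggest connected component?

5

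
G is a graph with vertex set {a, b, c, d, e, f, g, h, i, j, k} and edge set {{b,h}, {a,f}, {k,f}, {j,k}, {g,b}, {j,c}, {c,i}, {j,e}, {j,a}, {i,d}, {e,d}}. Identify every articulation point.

b, j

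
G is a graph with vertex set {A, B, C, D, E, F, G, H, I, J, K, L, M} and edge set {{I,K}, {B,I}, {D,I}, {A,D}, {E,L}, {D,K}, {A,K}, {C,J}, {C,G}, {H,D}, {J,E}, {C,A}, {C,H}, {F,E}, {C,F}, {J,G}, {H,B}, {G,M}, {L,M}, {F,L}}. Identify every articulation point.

Removing C increases the component count from 1 to 2, so C is a cut vertex.
By contrast removing I leaves 1 component; it is not a cut vertex. No other vertex is a cut vertex either.

C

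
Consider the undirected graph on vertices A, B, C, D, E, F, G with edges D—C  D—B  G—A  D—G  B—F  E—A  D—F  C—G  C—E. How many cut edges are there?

The edges on the cycle D-B-F-D are not bridges since each lies on that cycle.
Every edge lies on some cycle, so there are no bridges.

0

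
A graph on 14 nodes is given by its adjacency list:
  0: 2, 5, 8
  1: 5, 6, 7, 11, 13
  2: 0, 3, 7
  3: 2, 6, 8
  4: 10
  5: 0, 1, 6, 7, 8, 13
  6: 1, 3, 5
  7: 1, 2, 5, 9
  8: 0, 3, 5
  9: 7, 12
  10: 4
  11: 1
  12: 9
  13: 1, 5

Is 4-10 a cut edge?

Removing 4-10 leaves no path between 4 and 10: the component count goes from 2 to 3. So it is a bridge.

Yes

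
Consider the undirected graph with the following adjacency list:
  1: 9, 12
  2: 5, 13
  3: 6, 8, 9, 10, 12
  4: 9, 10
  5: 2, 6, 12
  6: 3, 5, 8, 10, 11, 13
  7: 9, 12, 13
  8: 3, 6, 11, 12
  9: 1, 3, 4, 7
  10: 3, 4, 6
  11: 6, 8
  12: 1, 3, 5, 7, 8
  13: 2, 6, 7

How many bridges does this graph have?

0

The edges on the cycle 6-8-11-6 are not bridges since each lies on that cycle.
Every edge lies on some cycle, so there are no bridges.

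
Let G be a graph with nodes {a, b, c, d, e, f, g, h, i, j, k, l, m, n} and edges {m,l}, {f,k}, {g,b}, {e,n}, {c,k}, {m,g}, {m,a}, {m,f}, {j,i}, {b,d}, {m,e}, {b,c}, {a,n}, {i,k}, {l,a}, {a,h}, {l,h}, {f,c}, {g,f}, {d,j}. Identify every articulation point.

m

Removing m increases the component count from 1 to 2, so m is a cut vertex.
By contrast removing l leaves 1 component; it is not a cut vertex. No other vertex is a cut vertex either.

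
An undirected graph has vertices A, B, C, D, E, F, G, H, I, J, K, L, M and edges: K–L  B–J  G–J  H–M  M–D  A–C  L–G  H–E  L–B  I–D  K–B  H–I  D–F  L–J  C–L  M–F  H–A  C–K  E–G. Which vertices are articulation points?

H

Removing H increases the component count from 1 to 2, so H is a cut vertex.
By contrast removing G leaves 1 component; it is not a cut vertex. No other vertex is a cut vertex either.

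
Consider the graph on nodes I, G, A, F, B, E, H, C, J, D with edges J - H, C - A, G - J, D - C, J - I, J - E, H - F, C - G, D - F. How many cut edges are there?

The edges on the cycle D-C-G-J-H-F-D are not bridges since each lies on that cycle.
But removing A - C disconnects A from C; removing J - E disconnects J from E; removing J - I disconnects J from I — these are bridges.
That makes 3 bridges.

3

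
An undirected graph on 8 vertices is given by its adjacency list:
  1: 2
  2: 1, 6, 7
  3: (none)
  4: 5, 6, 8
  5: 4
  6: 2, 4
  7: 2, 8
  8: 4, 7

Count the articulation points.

2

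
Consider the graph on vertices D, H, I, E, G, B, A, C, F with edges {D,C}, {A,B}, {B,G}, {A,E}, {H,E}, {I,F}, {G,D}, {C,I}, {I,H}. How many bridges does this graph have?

The edges on the cycle A-B-G-D-C-I-H-E-A are not bridges since each lies on that cycle.
But removing F-I disconnects F from I — this is a bridge.

1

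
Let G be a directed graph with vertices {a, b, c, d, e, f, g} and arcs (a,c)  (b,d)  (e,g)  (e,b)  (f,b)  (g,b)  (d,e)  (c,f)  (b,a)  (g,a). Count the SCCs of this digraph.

{a, b, c, d, e, f, g} are all mutually reachable — one SCC of size 7.
That gives 1 strongly connected component.

1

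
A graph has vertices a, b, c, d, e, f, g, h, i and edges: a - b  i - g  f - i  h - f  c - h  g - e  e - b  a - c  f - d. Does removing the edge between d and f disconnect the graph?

Removing d - f leaves no path between d and f: the component count goes from 1 to 2. So it is a bridge.

Yes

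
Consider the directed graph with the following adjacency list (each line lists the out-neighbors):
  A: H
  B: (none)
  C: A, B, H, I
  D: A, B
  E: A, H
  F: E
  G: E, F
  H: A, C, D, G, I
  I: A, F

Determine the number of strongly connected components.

2

{A, C, D, E, F, G, H, I} are all mutually reachable — one SCC of size 8.
{B} is an SCC by itself.
That gives 2 strongly connected components.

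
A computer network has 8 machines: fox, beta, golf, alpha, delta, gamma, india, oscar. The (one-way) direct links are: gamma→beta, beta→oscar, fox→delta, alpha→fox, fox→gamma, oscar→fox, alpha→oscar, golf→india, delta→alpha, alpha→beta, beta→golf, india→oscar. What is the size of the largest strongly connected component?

8

{fox, beta, golf, alpha, delta, gamma, india, oscar} are all mutually reachable — one SCC of size 8.
The largest has 8 vertices.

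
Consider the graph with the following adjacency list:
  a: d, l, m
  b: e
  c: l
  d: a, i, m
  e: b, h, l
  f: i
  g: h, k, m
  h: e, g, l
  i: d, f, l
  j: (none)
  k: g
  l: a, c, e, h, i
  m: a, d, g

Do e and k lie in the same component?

Yes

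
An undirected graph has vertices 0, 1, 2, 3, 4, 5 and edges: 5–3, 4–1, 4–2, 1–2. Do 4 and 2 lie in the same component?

From 4 we can reach 1, 2, 4, which includes 2.

Yes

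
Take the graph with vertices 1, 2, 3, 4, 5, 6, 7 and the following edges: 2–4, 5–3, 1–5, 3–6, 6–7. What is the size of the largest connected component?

Starting from 2 we can reach 2, 4. That is one component of size 2.
Starting from 1 we can reach 1, 3, 5, 6, 7. That is one component of size 5.
The largest has 5 vertices.

5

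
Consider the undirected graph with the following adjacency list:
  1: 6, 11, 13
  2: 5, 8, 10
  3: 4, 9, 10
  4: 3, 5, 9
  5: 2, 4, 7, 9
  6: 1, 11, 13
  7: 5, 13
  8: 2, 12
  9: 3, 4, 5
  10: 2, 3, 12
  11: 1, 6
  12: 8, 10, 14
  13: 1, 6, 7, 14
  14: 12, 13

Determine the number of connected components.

1

Starting from 1 we can reach 1, 2, 3, 4, 5, 6, 7, 8, 9, 10, 11, 12, 13, 14. That is one component of size 14.
Total: 1 component.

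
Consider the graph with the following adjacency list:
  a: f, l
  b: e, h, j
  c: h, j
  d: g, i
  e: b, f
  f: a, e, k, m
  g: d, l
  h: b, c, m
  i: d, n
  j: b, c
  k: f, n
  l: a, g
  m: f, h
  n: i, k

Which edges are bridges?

The edges on the cycle h-c-j-b-h are not bridges since each lies on that cycle.
Every edge lies on some cycle, so there are no bridges.

none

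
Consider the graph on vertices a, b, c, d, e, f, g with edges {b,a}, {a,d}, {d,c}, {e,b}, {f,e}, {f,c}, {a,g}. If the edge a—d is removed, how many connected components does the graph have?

a and d are still connected via a-b-e-f-c-d, so the component count stays at 1.

1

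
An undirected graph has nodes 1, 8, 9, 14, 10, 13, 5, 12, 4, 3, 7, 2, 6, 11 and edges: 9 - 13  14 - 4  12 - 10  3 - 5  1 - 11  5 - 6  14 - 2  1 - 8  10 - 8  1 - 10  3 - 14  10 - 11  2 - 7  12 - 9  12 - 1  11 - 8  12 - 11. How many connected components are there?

Starting from 2 we can reach 2, 3, 4, 5, 6, 7, 14. That is one component of size 7.
Starting from 1 we can reach 1, 8, 9, 10, 11, 12, 13. That is one component of size 7.
Total: 2 components.

2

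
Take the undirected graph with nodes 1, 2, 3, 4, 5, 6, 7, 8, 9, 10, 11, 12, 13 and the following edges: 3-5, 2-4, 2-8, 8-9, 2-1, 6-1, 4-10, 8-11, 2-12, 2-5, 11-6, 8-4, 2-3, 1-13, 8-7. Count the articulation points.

4

Removing 1 increases the component count from 1 to 2, so 1 is a cut vertex.
Removing 2 increases the component count from 1 to 3, so 2 is a cut vertex.
Removing 4 increases the component count from 1 to 2, so 4 is a cut vertex.
Likewise 8 is a cut vertex.
By contrast removing 13 leaves 1 component; it is not a cut vertex. No other vertex is a cut vertex either.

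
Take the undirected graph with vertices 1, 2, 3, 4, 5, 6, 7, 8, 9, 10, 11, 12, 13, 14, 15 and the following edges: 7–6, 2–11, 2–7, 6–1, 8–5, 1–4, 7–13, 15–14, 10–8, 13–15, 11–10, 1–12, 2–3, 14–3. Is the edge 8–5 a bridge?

Yes

Removing 8–5 leaves no path between 8 and 5: the component count goes from 2 to 3. So it is a bridge.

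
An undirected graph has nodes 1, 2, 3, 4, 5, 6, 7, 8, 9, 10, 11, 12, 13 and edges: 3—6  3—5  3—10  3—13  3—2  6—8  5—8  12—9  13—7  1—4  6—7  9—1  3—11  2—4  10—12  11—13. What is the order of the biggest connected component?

13

Starting from 1 we can reach 1, 2, 3, 4, 5, 6, 7, 8, 9, 10, 11, 12, 13. That is one component of size 13.
The largest has 13 vertices.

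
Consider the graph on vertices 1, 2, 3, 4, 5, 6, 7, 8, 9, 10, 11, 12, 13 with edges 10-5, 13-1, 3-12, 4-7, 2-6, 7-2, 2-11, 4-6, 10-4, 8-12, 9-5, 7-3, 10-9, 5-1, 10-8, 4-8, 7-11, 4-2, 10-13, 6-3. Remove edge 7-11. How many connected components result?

1

7 and 11 are still connected via 7-2-11, so the component count stays at 1.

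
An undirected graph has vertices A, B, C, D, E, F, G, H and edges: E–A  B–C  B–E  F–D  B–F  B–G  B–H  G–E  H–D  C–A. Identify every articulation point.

Removing B increases the component count from 1 to 2, so B is a cut vertex.
By contrast removing C leaves 1 component; it is not a cut vertex. No other vertex is a cut vertex either.

B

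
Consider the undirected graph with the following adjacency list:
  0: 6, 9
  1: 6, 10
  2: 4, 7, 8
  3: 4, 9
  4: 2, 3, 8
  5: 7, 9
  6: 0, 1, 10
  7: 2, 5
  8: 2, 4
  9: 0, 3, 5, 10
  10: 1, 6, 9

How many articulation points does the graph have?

1

Removing 9 increases the component count from 1 to 2, so 9 is a cut vertex.
By contrast removing 7 leaves 1 component; it is not a cut vertex. No other vertex is a cut vertex either.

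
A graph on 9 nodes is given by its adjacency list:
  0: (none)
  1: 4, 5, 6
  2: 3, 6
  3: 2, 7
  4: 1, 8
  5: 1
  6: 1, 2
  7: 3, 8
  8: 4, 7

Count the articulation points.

Removing 1 increases the component count from 2 to 3, so 1 is a cut vertex.
By contrast removing 6 leaves 2 components; it is not a cut vertex. No other vertex is a cut vertex either.

1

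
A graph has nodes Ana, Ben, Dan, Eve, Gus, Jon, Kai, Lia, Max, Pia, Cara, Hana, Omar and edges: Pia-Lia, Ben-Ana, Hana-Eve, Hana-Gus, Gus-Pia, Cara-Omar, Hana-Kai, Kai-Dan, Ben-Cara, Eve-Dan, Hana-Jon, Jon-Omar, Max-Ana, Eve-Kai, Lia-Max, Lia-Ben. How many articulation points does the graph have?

1

Removing Hana increases the component count from 1 to 2, so Hana is a cut vertex.
By contrast removing Max leaves 1 component; it is not a cut vertex. No other vertex is a cut vertex either.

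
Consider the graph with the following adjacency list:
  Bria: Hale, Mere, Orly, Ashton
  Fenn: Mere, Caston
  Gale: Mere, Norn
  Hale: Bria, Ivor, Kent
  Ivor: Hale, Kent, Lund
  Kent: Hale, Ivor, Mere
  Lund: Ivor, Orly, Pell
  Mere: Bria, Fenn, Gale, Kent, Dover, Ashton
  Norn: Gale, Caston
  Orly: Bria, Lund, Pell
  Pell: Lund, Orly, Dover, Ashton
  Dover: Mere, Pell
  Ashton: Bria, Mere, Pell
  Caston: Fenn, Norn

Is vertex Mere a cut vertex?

Deleting Mere raises the number of components from 1 to 2, so Mere is a cut vertex.

Yes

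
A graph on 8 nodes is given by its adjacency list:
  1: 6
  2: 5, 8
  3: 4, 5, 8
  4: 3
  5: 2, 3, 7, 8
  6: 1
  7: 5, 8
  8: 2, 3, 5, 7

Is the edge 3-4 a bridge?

Removing 3-4 leaves no path between 3 and 4: the component count goes from 2 to 3. So it is a bridge.

Yes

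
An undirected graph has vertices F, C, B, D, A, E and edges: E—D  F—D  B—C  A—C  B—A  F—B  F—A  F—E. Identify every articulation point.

Removing F increases the component count from 1 to 2, so F is a cut vertex.
By contrast removing D leaves 1 component; it is not a cut vertex. No other vertex is a cut vertex either.

F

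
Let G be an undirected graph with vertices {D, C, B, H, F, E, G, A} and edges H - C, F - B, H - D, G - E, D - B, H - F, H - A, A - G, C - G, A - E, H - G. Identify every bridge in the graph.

none

The edges on the cycle H-F-B-D-H are not bridges since each lies on that cycle.
Every edge lies on some cycle, so there are no bridges.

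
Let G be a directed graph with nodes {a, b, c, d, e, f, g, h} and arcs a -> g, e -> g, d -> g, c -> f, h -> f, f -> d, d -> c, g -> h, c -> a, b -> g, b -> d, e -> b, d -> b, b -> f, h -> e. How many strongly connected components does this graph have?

1

{a, b, c, d, e, f, g, h} are all mutually reachable — one SCC of size 8.
That gives 1 strongly connected component.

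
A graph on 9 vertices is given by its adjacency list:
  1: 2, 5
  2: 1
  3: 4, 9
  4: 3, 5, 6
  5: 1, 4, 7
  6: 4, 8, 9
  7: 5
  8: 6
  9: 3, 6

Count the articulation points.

4

Removing 1 increases the component count from 1 to 2, so 1 is a cut vertex.
Removing 4 increases the component count from 1 to 2, so 4 is a cut vertex.
Removing 5 increases the component count from 1 to 3, so 5 is a cut vertex.
Likewise 6 is a cut vertex.
By contrast removing 9 leaves 1 component; it is not a cut vertex. No other vertex is a cut vertex either.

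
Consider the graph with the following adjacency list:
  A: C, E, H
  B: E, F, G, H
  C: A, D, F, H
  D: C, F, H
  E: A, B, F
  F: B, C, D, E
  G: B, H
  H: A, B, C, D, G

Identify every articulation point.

none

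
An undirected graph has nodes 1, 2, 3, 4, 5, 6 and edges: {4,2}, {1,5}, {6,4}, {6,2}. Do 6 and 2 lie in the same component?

Yes

From 6 we can reach 2, 4, 6, which includes 2.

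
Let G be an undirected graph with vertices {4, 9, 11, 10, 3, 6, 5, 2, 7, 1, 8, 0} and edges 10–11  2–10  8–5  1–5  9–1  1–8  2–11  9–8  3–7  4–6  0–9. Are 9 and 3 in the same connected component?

No

The component containing 9 is {0, 1, 5, 8, 9}, and 3 is not in it.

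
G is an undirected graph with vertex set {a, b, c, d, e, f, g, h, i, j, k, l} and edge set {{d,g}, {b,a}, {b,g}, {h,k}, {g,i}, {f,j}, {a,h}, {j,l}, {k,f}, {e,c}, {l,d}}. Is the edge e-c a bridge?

Yes

Removing e-c leaves no path between e and c: the component count goes from 2 to 3. So it is a bridge.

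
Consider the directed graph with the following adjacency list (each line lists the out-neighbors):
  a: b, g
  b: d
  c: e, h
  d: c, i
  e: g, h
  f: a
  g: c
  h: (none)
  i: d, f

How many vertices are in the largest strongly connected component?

5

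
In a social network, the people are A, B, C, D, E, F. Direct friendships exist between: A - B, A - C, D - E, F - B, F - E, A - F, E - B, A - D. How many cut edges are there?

1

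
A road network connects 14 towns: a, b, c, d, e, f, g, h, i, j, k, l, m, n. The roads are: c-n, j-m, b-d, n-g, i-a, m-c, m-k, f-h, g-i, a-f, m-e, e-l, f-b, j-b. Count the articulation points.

Removing b increases the component count from 1 to 2, so b is a cut vertex.
Removing e increases the component count from 1 to 2, so e is a cut vertex.
Removing f increases the component count from 1 to 2, so f is a cut vertex.
Likewise m is a cut vertex.
By contrast removing l leaves 1 component; it is not a cut vertex. No other vertex is a cut vertex either.

4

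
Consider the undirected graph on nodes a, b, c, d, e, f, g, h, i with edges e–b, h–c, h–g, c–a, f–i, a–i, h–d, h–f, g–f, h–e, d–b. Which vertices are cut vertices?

h

Removing h increases the component count from 1 to 2, so h is a cut vertex.
By contrast removing i leaves 1 component; it is not a cut vertex. No other vertex is a cut vertex either.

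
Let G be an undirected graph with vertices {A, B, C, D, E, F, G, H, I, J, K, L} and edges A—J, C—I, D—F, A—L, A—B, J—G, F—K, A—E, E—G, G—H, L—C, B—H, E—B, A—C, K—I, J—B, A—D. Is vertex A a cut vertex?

Deleting A raises the number of components from 1 to 2, so A is a cut vertex.

Yes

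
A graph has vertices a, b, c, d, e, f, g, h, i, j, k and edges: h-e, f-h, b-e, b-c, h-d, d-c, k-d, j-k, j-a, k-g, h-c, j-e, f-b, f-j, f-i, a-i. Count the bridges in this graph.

1

The edges on the cycle f-h-c-b-f are not bridges since each lies on that cycle.
But removing k-g disconnects k from g — this is a bridge.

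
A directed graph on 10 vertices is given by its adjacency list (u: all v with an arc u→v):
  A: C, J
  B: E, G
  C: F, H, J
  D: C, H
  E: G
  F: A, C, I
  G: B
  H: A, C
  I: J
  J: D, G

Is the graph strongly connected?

There is no directed path from G to J, so the graph is not strongly connected.

No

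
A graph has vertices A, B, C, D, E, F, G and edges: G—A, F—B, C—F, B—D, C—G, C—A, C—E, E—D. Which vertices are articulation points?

Removing C increases the component count from 1 to 2, so C is a cut vertex.
By contrast removing A leaves 1 component; it is not a cut vertex. No other vertex is a cut vertex either.

C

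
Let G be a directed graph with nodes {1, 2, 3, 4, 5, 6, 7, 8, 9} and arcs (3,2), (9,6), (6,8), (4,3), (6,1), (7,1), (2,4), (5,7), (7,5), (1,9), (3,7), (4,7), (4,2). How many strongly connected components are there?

4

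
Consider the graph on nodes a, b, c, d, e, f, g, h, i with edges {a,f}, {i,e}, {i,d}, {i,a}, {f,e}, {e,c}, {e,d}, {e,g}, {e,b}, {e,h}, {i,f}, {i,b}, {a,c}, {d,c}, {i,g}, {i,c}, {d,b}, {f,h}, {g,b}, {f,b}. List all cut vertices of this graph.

Removing i, for instance, still leaves 1 component. No single vertex removal increases the component count — the graph has no articulation points.

none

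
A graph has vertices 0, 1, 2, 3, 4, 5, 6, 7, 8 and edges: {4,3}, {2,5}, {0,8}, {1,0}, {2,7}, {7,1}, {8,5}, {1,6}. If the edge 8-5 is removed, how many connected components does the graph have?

2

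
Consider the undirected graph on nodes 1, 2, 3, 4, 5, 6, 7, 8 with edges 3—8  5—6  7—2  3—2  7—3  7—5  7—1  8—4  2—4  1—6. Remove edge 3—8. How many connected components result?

1

3 and 8 are still connected via 3-2-4-8, so the component count stays at 1.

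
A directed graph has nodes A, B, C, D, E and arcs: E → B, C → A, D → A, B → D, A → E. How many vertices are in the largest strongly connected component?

4

{A, B, D, E} are all mutually reachable — one SCC of size 4.
{C} is an SCC by itself.
The largest has 4 vertices.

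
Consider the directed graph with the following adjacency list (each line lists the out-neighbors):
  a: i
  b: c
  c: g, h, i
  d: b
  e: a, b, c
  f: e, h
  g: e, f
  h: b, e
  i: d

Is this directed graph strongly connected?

From a we can reach every vertex (a, b, c, d, e, f, g, h, i), and every vertex can reach a (a, b, c, d, e, f, g, h, i). So the whole graph is one strongly connected component.

Yes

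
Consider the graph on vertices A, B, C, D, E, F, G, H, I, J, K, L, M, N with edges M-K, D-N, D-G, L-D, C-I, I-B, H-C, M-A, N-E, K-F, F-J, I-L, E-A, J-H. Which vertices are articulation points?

D, I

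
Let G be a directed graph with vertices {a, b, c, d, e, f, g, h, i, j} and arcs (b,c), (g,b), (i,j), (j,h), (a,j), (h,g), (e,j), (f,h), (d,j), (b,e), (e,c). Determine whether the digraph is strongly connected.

No

There is no directed path from h to i, so the graph is not strongly connected.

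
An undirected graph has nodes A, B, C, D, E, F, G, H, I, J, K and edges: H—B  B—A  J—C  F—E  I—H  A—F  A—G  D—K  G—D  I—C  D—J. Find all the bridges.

The edges on the cycle I-H-B-A-G-D-J-C-I are not bridges since each lies on that cycle.
But removing F—A disconnects F from A; removing F—E disconnects F from E; removing K—D disconnects K from D — these are bridges.

A-F, D-K, E-F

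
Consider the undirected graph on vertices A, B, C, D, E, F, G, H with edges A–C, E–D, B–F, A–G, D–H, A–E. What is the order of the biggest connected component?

6

Starting from B we can reach B, F. That is one component of size 2.
Starting from A we can reach A, C, D, E, G, H. That is one component of size 6.
The largest has 6 vertices.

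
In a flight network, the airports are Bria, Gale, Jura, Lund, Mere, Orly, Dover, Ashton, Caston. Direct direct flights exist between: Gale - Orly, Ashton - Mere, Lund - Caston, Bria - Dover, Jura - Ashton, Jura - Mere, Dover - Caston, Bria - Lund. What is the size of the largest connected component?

4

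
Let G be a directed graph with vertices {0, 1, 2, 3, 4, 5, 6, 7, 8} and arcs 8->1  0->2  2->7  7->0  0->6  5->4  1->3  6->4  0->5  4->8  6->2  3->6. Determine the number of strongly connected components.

1

{0, 1, 2, 3, 4, 5, 6, 7, 8} are all mutually reachable — one SCC of size 9.
That gives 1 strongly connected component.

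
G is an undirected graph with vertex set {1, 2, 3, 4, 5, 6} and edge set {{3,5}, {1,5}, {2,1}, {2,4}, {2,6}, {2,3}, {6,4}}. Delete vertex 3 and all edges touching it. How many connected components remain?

1

With 3 gone, the remaining components are: {1, 2, 4, 5, 6}.
That is 1 component.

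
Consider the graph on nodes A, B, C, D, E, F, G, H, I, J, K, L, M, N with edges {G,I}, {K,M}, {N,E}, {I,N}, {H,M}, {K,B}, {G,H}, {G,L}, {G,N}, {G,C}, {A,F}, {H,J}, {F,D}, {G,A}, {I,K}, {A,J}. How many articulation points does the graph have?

Removing A increases the component count from 1 to 2, so A is a cut vertex.
Removing F increases the component count from 1 to 2, so F is a cut vertex.
Removing G increases the component count from 1 to 3, so G is a cut vertex.
Likewise K, N are cut vertices.
By contrast removing D leaves 1 component; it is not a cut vertex. No other vertex is a cut vertex either.

5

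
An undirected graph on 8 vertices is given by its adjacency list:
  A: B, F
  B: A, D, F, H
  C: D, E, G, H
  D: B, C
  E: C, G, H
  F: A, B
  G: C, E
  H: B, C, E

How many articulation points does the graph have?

1

Removing B increases the component count from 1 to 2, so B is a cut vertex.
By contrast removing G leaves 1 component; it is not a cut vertex. No other vertex is a cut vertex either.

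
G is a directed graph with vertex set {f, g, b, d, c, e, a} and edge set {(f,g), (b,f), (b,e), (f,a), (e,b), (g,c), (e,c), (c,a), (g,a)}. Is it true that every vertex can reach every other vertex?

No

There is no directed path from d to g, so the graph is not strongly connected.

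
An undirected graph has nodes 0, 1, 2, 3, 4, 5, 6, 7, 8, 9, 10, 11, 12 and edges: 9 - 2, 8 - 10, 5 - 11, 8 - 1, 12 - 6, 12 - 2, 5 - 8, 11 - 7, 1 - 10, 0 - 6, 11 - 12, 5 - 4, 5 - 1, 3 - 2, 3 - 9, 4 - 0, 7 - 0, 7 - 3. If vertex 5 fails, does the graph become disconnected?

Yes

Deleting 5 raises the number of components from 1 to 2, so 5 is a cut vertex.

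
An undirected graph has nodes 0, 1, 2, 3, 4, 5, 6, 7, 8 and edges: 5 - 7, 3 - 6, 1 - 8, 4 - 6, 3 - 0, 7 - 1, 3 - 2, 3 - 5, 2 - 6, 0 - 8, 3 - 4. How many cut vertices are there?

1

Removing 3 increases the component count from 1 to 2, so 3 is a cut vertex.
By contrast removing 6 leaves 1 component; it is not a cut vertex. No other vertex is a cut vertex either.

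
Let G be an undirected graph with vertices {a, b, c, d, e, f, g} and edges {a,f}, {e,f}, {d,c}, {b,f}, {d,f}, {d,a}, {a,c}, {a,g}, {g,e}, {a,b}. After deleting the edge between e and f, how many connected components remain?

1

e and f are still connected via e-g-a-f, so the component count stays at 1.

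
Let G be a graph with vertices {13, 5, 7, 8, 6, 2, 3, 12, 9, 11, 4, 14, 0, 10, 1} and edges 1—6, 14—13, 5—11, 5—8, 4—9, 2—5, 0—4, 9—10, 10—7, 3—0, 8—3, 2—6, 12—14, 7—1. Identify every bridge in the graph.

11-5, 12-14, 13-14

The edges on the cycle 2-5-8-3-0-4-9-10-7-1-6-2 are not bridges since each lies on that cycle.
But removing 5—11 disconnects 5 from 11; removing 12—14 disconnects 12 from 14; removing 14—13 disconnects 14 from 13 — these are bridges.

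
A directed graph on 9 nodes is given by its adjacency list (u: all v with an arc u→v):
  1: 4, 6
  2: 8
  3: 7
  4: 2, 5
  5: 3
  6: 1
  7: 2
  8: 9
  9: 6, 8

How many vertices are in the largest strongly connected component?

{1, 2, 3, 4, 5, 6, 7, 8, 9} are all mutually reachable — one SCC of size 9.
The largest has 9 vertices.

9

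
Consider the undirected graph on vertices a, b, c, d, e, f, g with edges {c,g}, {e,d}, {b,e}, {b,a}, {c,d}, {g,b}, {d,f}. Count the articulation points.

2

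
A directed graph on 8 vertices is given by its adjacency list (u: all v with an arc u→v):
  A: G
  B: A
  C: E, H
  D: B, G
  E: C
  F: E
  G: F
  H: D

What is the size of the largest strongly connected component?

{A, B, C, D, E, F, G, H} are all mutually reachable — one SCC of size 8.
The largest has 8 vertices.

8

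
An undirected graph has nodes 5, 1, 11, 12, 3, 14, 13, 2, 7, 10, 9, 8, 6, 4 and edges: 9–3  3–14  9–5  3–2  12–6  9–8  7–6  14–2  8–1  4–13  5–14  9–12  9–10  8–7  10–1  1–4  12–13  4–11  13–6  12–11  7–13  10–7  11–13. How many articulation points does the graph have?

1

Removing 9 increases the component count from 1 to 2, so 9 is a cut vertex.
By contrast removing 11 leaves 1 component; it is not a cut vertex. No other vertex is a cut vertex either.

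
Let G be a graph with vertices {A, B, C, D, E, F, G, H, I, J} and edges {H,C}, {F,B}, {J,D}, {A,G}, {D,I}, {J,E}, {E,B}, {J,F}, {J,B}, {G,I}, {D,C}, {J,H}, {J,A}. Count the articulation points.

1

Removing J increases the component count from 1 to 2, so J is a cut vertex.
By contrast removing H leaves 1 component; it is not a cut vertex. No other vertex is a cut vertex either.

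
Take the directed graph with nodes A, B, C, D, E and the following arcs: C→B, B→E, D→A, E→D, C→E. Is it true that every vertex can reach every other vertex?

No

There is no directed path from E to C, so the graph is not strongly connected.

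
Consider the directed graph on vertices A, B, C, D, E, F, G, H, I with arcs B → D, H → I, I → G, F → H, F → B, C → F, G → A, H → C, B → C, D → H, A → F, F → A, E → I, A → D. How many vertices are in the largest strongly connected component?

{A, B, C, D, F, G, H, I} are all mutually reachable — one SCC of size 8.
{E} is an SCC by itself.
The largest has 8 vertices.

8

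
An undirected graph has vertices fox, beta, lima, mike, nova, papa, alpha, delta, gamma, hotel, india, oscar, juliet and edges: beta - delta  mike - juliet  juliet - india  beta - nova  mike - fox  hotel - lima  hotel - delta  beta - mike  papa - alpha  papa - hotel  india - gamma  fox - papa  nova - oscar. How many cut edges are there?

7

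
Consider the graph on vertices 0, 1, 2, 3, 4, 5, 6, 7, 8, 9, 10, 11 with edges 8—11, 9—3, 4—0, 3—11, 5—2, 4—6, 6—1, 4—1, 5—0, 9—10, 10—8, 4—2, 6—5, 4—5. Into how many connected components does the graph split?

3

7 is isolated — a component by itself.
Starting from 3 we can reach 3, 8, 9, 10, 11. That is one component of size 5.
Starting from 0 we can reach 0, 1, 2, 4, 5, 6. That is one component of size 6.
Total: 3 components.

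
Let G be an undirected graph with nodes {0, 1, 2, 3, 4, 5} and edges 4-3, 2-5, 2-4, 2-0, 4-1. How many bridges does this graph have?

5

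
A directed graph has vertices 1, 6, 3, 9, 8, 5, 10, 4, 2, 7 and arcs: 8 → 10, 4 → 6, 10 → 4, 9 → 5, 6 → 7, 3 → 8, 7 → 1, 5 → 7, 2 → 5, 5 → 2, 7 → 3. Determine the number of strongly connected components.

4

{3, 4, 6, 7, 8, 10} are all mutually reachable — one SCC of size 6.
{2, 5} are all mutually reachable — one SCC of size 2.
{1} is an SCC by itself.
{9} is an SCC by itself.
That gives 4 strongly connected components.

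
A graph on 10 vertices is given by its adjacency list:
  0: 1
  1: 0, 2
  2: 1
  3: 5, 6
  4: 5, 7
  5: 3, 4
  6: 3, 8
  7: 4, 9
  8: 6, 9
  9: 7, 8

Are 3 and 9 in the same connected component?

From 3 we can reach 3, 4, 5, 6, 7, 8, 9, which includes 9.

Yes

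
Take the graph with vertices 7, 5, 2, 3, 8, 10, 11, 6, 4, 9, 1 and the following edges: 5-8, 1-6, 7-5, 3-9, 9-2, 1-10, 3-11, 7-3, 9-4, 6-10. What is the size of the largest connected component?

Starting from 1 we can reach 1, 6, 10. That is one component of size 3.
Starting from 2 we can reach 2, 3, 4, 5, 7, 8, 9, 11. That is one component of size 8.
The largest has 8 vertices.

8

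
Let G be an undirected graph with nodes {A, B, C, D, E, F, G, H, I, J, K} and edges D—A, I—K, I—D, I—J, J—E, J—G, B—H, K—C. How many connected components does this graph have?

3

F is isolated — a component by itself.
Starting from B we can reach B, H. That is one component of size 2.
Starting from A we can reach A, C, D, E, G, I, J, K. That is one component of size 8.
Total: 3 components.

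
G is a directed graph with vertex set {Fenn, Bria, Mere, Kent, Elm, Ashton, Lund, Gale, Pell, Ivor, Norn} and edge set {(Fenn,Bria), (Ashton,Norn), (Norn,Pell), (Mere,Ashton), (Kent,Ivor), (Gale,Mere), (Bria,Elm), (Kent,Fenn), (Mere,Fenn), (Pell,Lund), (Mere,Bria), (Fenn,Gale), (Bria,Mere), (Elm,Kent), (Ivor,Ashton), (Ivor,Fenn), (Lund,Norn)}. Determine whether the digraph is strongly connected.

No

There is no directed path from Norn to Bria, so the graph is not strongly connected.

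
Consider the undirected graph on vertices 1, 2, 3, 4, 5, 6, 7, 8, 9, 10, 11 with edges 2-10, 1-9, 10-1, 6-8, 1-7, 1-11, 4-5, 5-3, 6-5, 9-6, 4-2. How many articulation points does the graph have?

3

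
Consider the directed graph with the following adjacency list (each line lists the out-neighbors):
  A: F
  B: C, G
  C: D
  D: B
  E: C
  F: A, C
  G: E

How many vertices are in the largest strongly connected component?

{B, C, D, E, G} are all mutually reachable — one SCC of size 5.
{A, F} are all mutually reachable — one SCC of size 2.
The largest has 5 vertices.

5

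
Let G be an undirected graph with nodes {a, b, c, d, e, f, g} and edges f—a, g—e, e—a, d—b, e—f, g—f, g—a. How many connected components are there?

3

c is isolated — a component by itself.
Starting from b we can reach b, d. That is one component of size 2.
Starting from a we can reach a, e, f, g. That is one component of size 4.
Total: 3 components.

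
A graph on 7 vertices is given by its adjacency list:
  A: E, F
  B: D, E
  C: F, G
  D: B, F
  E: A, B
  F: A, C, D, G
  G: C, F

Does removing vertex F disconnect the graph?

Yes

Deleting F raises the number of components from 1 to 2, so F is a cut vertex.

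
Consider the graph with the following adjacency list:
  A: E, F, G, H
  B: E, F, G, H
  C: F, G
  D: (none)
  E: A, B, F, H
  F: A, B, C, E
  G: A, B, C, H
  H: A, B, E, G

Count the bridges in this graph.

0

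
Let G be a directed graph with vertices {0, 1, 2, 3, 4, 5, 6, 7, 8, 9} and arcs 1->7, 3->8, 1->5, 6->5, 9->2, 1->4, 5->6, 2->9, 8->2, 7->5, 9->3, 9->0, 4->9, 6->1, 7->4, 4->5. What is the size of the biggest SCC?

5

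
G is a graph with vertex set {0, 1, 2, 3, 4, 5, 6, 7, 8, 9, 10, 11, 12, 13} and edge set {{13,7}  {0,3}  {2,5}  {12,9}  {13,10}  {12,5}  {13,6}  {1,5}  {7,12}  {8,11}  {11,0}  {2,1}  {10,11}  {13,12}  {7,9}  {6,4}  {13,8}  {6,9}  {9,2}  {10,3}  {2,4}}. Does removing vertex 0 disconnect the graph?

No

Deleting 0 leaves 1 component (was 1) (its neighbors 3, 11 remain connected to each other), so 0 is not a cut vertex.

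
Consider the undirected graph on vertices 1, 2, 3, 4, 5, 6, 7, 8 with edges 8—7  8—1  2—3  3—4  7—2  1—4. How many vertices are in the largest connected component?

6

6 is isolated — a component by itself.
5 is isolated — a component by itself.
Starting from 1 we can reach 1, 2, 3, 4, 7, 8. That is one component of size 6.
The largest has 6 vertices.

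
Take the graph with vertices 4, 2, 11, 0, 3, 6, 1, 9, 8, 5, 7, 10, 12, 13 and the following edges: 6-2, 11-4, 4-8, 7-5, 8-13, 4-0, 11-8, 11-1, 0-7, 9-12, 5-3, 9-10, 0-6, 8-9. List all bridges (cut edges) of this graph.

The edges on the cycle 11-4-8-11 are not bridges since each lies on that cycle.
But removing 5-3 disconnects 5 from 3; removing 4-0 disconnects 4 from 0; removing 8-9 disconnects 8 from 9; removing 8-13 disconnects 8 from 13 — these are bridges.
In total 11 edges are bridges.

0-4, 0-6, 0-7, 1-11, 10-9, 12-9, 13-8, 2-6, 3-5, 5-7, 8-9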